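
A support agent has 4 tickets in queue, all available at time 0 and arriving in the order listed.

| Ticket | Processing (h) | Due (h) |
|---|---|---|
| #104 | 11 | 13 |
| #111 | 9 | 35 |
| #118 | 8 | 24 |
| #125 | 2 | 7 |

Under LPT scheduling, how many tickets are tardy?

2

LPT (decreasing processing time): #104 #111 #118 #125.
#104: 0→11, due 13, tardiness 0
#111: 11→20, due 35, tardiness 0
#118: 20→28, due 24, tardiness 4
#125: 28→30, due 7, tardiness 23
Late tickets: 2.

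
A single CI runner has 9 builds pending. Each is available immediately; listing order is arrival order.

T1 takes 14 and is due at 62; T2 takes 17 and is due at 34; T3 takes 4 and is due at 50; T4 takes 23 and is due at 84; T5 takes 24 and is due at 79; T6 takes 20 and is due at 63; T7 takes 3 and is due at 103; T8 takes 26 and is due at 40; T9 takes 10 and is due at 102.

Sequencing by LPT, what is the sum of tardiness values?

326

LPT (decreasing processing time): T8 T5 T4 T6 T2 T1 T9 T3 T7.
T8: 0→26, due 40, tardiness 0
T5: 26→50, due 79, tardiness 0
T4: 50→73, due 84, tardiness 0
T6: 73→93, due 63, tardiness 30
T2: 93→110, due 34, tardiness 76
T1: 110→124, due 62, tardiness 62
T9: 124→134, due 102, tardiness 32
T3: 134→138, due 50, tardiness 88
T7: 138→141, due 103, tardiness 38
Sum = 0+0+0+30+76+62+32+88+38 = 326.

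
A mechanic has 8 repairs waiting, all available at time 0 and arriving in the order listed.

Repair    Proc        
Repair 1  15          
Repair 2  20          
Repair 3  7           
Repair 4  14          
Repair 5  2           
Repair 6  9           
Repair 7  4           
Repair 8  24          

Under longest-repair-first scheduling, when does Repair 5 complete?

LPT (decreasing processing time): Repair 8 Repair 2 Repair 1 Repair 4 Repair 6 Repair 3 Repair 7 Repair 5.
Repair 8: 0→24
Repair 2: 24→44
Repair 1: 44→59
Repair 4: 59→73
Repair 6: 73→82
Repair 3: 82→89
Repair 7: 89→93
Repair 5: 93→95

95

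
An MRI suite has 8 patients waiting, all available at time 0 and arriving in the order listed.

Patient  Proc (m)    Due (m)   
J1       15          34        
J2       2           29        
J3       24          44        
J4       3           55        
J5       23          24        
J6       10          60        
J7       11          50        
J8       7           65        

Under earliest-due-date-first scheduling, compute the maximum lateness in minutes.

EDD (increasing due date): J5 J2 J1 J3 J7 J4 J6 J8.
J5: 0→23, due 24, lateness -1
J2: 23→25, due 29, lateness -4
J1: 25→40, due 34, lateness 6
J3: 40→64, due 44, lateness 20
J7: 64→75, due 50, lateness 25
J4: 75→78, due 55, lateness 23
J6: 78→88, due 60, lateness 28
J8: 88→95, due 65, lateness 30
Maximum = 30.

30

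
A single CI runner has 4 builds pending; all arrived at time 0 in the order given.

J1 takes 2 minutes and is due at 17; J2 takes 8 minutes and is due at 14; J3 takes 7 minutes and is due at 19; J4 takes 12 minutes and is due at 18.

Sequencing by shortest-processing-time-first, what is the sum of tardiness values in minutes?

14

SPT (increasing processing time): J1 J3 J2 J4.
J1: 0→2, due 17, tardiness 0
J3: 2→9, due 19, tardiness 0
J2: 9→17, due 14, tardiness 3
J4: 17→29, due 18, tardiness 11
Sum = 0+0+3+11 = 14.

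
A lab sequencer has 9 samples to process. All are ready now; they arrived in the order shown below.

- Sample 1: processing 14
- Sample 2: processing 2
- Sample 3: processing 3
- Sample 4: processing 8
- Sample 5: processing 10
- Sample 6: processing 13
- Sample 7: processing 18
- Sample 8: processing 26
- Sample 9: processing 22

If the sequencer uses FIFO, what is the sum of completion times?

441

FIFO (arrival order): Sample 1 Sample 2 Sample 3 Sample 4 Sample 5 Sample 6 Sample 7 Sample 8 Sample 9.
Sample 1: 0→14
Sample 2: 14→16
Sample 3: 16→19
Sample 4: 19→27
Sample 5: 27→37
Sample 6: 37→50
Sample 7: 50→68
Sample 8: 68→94
Sample 9: 94→116
Sum = 14+16+19+27+37+50+68+94+116 = 441.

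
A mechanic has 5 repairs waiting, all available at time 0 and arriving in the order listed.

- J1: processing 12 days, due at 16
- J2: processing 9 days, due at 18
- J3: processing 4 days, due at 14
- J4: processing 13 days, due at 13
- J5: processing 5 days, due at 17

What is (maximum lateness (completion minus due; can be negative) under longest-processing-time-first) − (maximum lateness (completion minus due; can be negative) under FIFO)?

LPT (decreasing processing time): J4 J1 J2 J5 J3.
J4: 0→13, due 13, lateness 0
J1: 13→25, due 16, lateness 9
J2: 25→34, due 18, lateness 16
J5: 34→39, due 17, lateness 22
J3: 39→43, due 14, lateness 29
Maximum = 29.
FIFO (arrival order): J1 J2 J3 J4 J5.
J1: 0→12, due 16, lateness -4
J2: 12→21, due 18, lateness 3
J3: 21→25, due 14, lateness 11
J4: 25→38, due 13, lateness 25
J5: 38→43, due 17, lateness 26
Maximum = 26.
Difference = 29 − 26 = 3.

3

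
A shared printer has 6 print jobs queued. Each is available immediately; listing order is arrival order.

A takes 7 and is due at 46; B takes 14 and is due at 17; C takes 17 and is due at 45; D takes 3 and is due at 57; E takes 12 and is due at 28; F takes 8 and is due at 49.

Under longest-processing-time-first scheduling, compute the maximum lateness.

LPT (decreasing processing time): C B E F A D.
C: 0→17, due 45, lateness -28
B: 17→31, due 17, lateness 14
E: 31→43, due 28, lateness 15
F: 43→51, due 49, lateness 2
A: 51→58, due 46, lateness 12
D: 58→61, due 57, lateness 4
Maximum = 15.

15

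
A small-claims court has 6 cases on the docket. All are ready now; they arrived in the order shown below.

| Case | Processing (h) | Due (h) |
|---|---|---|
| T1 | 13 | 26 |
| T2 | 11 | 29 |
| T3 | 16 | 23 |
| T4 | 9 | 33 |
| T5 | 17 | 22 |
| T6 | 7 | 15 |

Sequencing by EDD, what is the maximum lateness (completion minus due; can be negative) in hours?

EDD (increasing due date): T6 T5 T3 T1 T2 T4.
T6: 0→7, due 15, lateness -8
T5: 7→24, due 22, lateness 2
T3: 24→40, due 23, lateness 17
T1: 40→53, due 26, lateness 27
T2: 53→64, due 29, lateness 35
T4: 64→73, due 33, lateness 40
Maximum = 40.

40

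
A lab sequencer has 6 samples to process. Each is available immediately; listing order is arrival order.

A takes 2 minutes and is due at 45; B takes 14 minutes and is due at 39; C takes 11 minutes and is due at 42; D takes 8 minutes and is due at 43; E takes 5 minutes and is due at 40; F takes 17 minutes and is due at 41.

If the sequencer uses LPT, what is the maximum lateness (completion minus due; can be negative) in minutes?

15

LPT (decreasing processing time): F B C D E A.
F: 0→17, due 41, lateness -24
B: 17→31, due 39, lateness -8
C: 31→42, due 42, lateness 0
D: 42→50, due 43, lateness 7
E: 50→55, due 40, lateness 15
A: 55→57, due 45, lateness 12
Maximum = 15.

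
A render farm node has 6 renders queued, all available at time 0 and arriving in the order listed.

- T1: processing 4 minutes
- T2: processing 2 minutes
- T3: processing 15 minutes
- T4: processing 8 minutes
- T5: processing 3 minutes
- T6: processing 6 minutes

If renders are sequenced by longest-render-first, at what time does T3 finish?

15

LPT (decreasing processing time): T3 T4 T6 T1 T5 T2.
T3: 0→15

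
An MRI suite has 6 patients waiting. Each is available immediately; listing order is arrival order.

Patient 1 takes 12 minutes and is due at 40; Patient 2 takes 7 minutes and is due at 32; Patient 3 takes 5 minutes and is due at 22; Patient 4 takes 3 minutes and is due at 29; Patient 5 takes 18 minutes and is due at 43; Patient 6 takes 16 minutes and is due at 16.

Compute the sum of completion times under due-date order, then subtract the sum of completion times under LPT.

-74

EDD (increasing due date): Patient 6 Patient 3 Patient 4 Patient 2 Patient 1 Patient 5.
Patient 6: 0→16
Patient 3: 16→21
Patient 4: 21→24
Patient 2: 24→31
Patient 1: 31→43
Patient 5: 43→61
Sum = 16+21+24+31+43+61 = 196.
LPT (decreasing processing time): Patient 5 Patient 6 Patient 1 Patient 2 Patient 3 Patient 4.
Patient 5: 0→18
Patient 6: 18→34
Patient 1: 34→46
Patient 2: 46→53
Patient 3: 53→58
Patient 4: 58→61
Sum = 18+34+46+53+58+61 = 270.
Difference = 196 − 270 = -74.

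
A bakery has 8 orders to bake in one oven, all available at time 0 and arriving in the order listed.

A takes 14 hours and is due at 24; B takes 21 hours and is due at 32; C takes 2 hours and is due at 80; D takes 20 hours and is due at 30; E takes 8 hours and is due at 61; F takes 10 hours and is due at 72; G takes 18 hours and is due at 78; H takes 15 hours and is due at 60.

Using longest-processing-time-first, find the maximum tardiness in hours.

64

LPT (decreasing processing time): B D G H A F E C.
B: 0→21, due 32, tardiness 0
D: 21→41, due 30, tardiness 11
G: 41→59, due 78, tardiness 0
H: 59→74, due 60, tardiness 14
A: 74→88, due 24, tardiness 64
F: 88→98, due 72, tardiness 26
E: 98→106, due 61, tardiness 45
C: 106→108, due 80, tardiness 28
Maximum = 64.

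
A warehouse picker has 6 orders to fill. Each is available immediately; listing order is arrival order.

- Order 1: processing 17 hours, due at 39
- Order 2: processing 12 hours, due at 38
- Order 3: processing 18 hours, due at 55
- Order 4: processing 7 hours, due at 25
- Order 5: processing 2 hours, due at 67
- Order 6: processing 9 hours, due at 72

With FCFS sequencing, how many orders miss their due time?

1

FIFO (arrival order): Order 1 Order 2 Order 3 Order 4 Order 5 Order 6.
Order 1: 0→17, due 39, tardiness 0
Order 2: 17→29, due 38, tardiness 0
Order 3: 29→47, due 55, tardiness 0
Order 4: 47→54, due 25, tardiness 29
Order 5: 54→56, due 67, tardiness 0
Order 6: 56→65, due 72, tardiness 0
Late orders: 1.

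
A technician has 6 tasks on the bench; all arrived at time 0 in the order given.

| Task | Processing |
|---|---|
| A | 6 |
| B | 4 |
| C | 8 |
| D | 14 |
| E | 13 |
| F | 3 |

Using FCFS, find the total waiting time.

111

FIFO (arrival order): A B C D E F.
A: waits 0, runs 0→6
B: waits 6, runs 6→10
C: waits 10, runs 10→18
D: waits 18, runs 18→32
E: waits 32, runs 32→45
F: waits 45, runs 45→48
Sum = 0+6+10+18+32+45 = 111.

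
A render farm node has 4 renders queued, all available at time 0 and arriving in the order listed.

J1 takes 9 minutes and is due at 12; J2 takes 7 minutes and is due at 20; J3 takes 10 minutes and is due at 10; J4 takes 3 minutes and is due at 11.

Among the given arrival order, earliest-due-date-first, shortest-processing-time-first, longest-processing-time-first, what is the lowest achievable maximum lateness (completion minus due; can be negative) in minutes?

FIFO (arrival order): J1 J2 J3 J4.
J1: 0→9, due 12, lateness -3
J2: 9→16, due 20, lateness -4
J3: 16→26, due 10, lateness 16
J4: 26→29, due 11, lateness 18
Maximum = 18.
EDD (increasing due date): J3 J4 J1 J2.
J3: 0→10, due 10, lateness 0
J4: 10→13, due 11, lateness 2
J1: 13→22, due 12, lateness 10
J2: 22→29, due 20, lateness 9
Maximum = 10.
SPT (increasing processing time): J4 J2 J1 J3.
J4: 0→3, due 11, lateness -8
J2: 3→10, due 20, lateness -10
J1: 10→19, due 12, lateness 7
J3: 19→29, due 10, lateness 19
Maximum = 19.
LPT (decreasing processing time): J3 J1 J2 J4.
J3: 0→10, due 10, lateness 0
J1: 10→19, due 12, lateness 7
J2: 19→26, due 20, lateness 6
J4: 26→29, due 11, lateness 18
Maximum = 18.
FIFO 18, EDD 10, SPT 19, LPT 18 → minimum 10.

10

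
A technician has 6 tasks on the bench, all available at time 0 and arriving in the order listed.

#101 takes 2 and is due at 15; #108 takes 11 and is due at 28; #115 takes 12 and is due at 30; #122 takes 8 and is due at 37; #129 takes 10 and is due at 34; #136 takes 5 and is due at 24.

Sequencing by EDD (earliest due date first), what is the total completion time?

EDD (increasing due date): #101 #136 #108 #115 #129 #122.
#101: 0→2
#136: 2→7
#108: 7→18
#115: 18→30
#129: 30→40
#122: 40→48
Sum = 2+7+18+30+40+48 = 145.

145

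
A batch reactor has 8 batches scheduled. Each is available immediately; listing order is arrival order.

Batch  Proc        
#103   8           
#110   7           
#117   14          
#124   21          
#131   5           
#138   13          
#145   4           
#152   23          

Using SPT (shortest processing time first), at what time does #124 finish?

SPT (increasing processing time): #145 #131 #110 #103 #138 #117 #124 #152.
#145: 0→4
#131: 4→9
#110: 9→16
#103: 16→24
#138: 24→37
#117: 37→51
#124: 51→72

72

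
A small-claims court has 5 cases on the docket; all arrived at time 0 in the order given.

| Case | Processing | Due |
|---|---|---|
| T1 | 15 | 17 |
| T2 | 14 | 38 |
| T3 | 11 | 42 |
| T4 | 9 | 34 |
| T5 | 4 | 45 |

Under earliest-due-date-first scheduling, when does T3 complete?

EDD (increasing due date): T1 T4 T2 T3 T5.
T1: 0→15
T4: 15→24
T2: 24→38
T3: 38→49

49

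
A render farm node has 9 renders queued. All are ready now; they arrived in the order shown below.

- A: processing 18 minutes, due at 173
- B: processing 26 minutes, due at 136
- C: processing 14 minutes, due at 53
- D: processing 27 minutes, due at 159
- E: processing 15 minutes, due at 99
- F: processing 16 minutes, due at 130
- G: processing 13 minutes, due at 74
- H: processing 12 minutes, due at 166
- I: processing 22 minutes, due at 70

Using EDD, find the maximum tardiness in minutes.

0

EDD (increasing due date): C I G E F B D H A.
C: 0→14, due 53, tardiness 0
I: 14→36, due 70, tardiness 0
G: 36→49, due 74, tardiness 0
E: 49→64, due 99, tardiness 0
F: 64→80, due 130, tardiness 0
B: 80→106, due 136, tardiness 0
D: 106→133, due 159, tardiness 0
H: 133→145, due 166, tardiness 0
A: 145→163, due 173, tardiness 0
Maximum = 0.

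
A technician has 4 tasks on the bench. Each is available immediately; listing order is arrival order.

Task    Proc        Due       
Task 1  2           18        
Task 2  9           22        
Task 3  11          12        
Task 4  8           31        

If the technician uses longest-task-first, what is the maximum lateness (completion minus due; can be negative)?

12

LPT (decreasing processing time): Task 3 Task 2 Task 4 Task 1.
Task 3: 0→11, due 12, lateness -1
Task 2: 11→20, due 22, lateness -2
Task 4: 20→28, due 31, lateness -3
Task 1: 28→30, due 18, lateness 12
Maximum = 12.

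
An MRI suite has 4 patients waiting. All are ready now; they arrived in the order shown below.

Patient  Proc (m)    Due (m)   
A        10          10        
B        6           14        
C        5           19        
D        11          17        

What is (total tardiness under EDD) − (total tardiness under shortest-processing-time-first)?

-1

EDD (increasing due date): A B D C.
A: 0→10, due 10, tardiness 0
B: 10→16, due 14, tardiness 2
D: 16→27, due 17, tardiness 10
C: 27→32, due 19, tardiness 13
Sum = 0+2+10+13 = 25.
SPT (increasing processing time): C B A D.
C: 0→5, due 19, tardiness 0
B: 5→11, due 14, tardiness 0
A: 11→21, due 10, tardiness 11
D: 21→32, due 17, tardiness 15
Sum = 0+0+11+15 = 26.
Difference = 25 − 26 = -1.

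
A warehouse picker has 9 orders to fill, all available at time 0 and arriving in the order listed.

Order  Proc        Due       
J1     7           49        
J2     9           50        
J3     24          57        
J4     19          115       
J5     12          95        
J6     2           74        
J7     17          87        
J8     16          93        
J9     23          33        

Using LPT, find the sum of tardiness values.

239

LPT (decreasing processing time): J3 J9 J4 J7 J8 J5 J2 J1 J6.
J3: 0→24, due 57, tardiness 0
J9: 24→47, due 33, tardiness 14
J4: 47→66, due 115, tardiness 0
J7: 66→83, due 87, tardiness 0
J8: 83→99, due 93, tardiness 6
J5: 99→111, due 95, tardiness 16
J2: 111→120, due 50, tardiness 70
J1: 120→127, due 49, tardiness 78
J6: 127→129, due 74, tardiness 55
Sum = 0+14+0+0+6+16+70+78+55 = 239.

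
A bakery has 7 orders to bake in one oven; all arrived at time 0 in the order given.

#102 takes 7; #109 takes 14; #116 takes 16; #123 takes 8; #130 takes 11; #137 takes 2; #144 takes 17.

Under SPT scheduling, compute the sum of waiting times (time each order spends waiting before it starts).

156

SPT (increasing processing time): #137 #102 #123 #130 #109 #116 #144.
#137: waits 0, runs 0→2
#102: waits 2, runs 2→9
#123: waits 9, runs 9→17
#130: waits 17, runs 17→28
#109: waits 28, runs 28→42
#116: waits 42, runs 42→58
#144: waits 58, runs 58→75
Sum = 0+2+9+17+28+42+58 = 156.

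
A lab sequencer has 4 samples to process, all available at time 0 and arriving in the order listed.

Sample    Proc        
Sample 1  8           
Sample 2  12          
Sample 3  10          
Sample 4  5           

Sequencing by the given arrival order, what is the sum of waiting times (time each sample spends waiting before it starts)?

58

FIFO (arrival order): Sample 1 Sample 2 Sample 3 Sample 4.
Sample 1: waits 0, runs 0→8
Sample 2: waits 8, runs 8→20
Sample 3: waits 20, runs 20→30
Sample 4: waits 30, runs 30→35
Sum = 0+8+20+30 = 58.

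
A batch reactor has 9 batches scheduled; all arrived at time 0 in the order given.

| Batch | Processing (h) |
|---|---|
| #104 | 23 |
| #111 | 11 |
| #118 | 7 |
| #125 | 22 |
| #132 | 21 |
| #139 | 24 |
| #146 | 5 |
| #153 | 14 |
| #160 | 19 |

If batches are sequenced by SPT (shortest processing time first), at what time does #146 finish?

5

SPT (increasing processing time): #146 #118 #111 #153 #160 #132 #125 #104 #139.
#146: 0→5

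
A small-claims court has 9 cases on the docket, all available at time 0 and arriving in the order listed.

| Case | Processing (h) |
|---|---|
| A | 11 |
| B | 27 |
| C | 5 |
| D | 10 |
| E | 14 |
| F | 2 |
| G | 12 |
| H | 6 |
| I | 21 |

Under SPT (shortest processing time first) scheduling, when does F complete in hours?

2

SPT (increasing processing time): F C H D A G E I B.
F: 0→2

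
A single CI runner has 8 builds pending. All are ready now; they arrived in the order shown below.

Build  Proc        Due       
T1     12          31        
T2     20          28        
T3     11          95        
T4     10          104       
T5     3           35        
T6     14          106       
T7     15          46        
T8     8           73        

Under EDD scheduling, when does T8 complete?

EDD (increasing due date): T2 T1 T5 T7 T8 T3 T4 T6.
T2: 0→20
T1: 20→32
T5: 32→35
T7: 35→50
T8: 50→58

58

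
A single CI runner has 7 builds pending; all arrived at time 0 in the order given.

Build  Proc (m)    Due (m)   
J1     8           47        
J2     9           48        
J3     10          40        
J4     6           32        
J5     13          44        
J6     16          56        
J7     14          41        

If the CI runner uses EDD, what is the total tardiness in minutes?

36

EDD (increasing due date): J4 J3 J7 J5 J1 J2 J6.
J4: 0→6, due 32, tardiness 0
J3: 6→16, due 40, tardiness 0
J7: 16→30, due 41, tardiness 0
J5: 30→43, due 44, tardiness 0
J1: 43→51, due 47, tardiness 4
J2: 51→60, due 48, tardiness 12
J6: 60→76, due 56, tardiness 20
Sum = 0+0+0+0+4+12+20 = 36.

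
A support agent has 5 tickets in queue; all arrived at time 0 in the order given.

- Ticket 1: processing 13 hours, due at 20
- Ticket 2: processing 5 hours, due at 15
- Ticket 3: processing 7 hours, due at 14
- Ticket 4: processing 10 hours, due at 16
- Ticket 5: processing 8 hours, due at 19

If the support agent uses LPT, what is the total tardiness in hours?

71

LPT (decreasing processing time): Ticket 1 Ticket 4 Ticket 5 Ticket 3 Ticket 2.
Ticket 1: 0→13, due 20, tardiness 0
Ticket 4: 13→23, due 16, tardiness 7
Ticket 5: 23→31, due 19, tardiness 12
Ticket 3: 31→38, due 14, tardiness 24
Ticket 2: 38→43, due 15, tardiness 28
Sum = 0+7+12+24+28 = 71.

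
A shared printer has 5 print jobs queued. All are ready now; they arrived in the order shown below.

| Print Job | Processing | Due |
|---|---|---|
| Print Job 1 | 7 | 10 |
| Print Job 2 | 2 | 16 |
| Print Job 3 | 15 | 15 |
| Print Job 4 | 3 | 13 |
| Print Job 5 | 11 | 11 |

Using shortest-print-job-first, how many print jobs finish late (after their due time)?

3

SPT (increasing processing time): Print Job 2 Print Job 4 Print Job 1 Print Job 5 Print Job 3.
Print Job 2: 0→2, due 16, tardiness 0
Print Job 4: 2→5, due 13, tardiness 0
Print Job 1: 5→12, due 10, tardiness 2
Print Job 5: 12→23, due 11, tardiness 12
Print Job 3: 23→38, due 15, tardiness 23
Late print jobs: 3.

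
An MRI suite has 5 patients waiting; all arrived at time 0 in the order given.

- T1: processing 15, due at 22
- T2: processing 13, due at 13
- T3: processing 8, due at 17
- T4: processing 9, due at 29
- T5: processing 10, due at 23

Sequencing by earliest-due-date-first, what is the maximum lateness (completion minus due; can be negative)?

26

EDD (increasing due date): T2 T3 T1 T5 T4.
T2: 0→13, due 13, lateness 0
T3: 13→21, due 17, lateness 4
T1: 21→36, due 22, lateness 14
T5: 36→46, due 23, lateness 23
T4: 46→55, due 29, lateness 26
Maximum = 26.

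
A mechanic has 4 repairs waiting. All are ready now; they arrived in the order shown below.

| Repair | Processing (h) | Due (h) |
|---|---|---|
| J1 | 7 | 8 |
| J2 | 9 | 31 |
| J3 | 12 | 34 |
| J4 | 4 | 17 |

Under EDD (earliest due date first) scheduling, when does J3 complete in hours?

32

EDD (increasing due date): J1 J4 J2 J3.
J1: 0→7
J4: 7→11
J2: 11→20
J3: 20→32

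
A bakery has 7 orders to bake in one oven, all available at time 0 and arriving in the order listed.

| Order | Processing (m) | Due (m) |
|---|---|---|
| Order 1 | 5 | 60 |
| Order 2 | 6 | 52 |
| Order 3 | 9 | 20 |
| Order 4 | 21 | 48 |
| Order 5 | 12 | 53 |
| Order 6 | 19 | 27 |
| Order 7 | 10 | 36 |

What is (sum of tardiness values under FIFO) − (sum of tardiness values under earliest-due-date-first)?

FIFO (arrival order): Order 1 Order 2 Order 3 Order 4 Order 5 Order 6 Order 7.
Order 1: 0→5, due 60, tardiness 0
Order 2: 5→11, due 52, tardiness 0
Order 3: 11→20, due 20, tardiness 0
Order 4: 20→41, due 48, tardiness 0
Order 5: 41→53, due 53, tardiness 0
Order 6: 53→72, due 27, tardiness 45
Order 7: 72→82, due 36, tardiness 46
Sum = 0+0+0+0+0+45+46 = 91.
EDD (increasing due date): Order 3 Order 6 Order 7 Order 4 Order 2 Order 5 Order 1.
Order 3: 0→9, due 20, tardiness 0
Order 6: 9→28, due 27, tardiness 1
Order 7: 28→38, due 36, tardiness 2
Order 4: 38→59, due 48, tardiness 11
Order 2: 59→65, due 52, tardiness 13
Order 5: 65→77, due 53, tardiness 24
Order 1: 77→82, due 60, tardiness 22
Sum = 0+1+2+11+13+24+22 = 73.
Difference = 91 − 73 = 18.

18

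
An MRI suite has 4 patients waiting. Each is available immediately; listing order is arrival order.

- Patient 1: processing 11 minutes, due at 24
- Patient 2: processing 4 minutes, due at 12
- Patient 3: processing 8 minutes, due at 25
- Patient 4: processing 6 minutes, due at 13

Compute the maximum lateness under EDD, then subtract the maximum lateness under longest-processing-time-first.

EDD (increasing due date): Patient 2 Patient 4 Patient 1 Patient 3.
Patient 2: 0→4, due 12, lateness -8
Patient 4: 4→10, due 13, lateness -3
Patient 1: 10→21, due 24, lateness -3
Patient 3: 21→29, due 25, lateness 4
Maximum = 4.
LPT (decreasing processing time): Patient 1 Patient 3 Patient 4 Patient 2.
Patient 1: 0→11, due 24, lateness -13
Patient 3: 11→19, due 25, lateness -6
Patient 4: 19→25, due 13, lateness 12
Patient 2: 25→29, due 12, lateness 17
Maximum = 17.
Difference = 4 − 17 = -13.

-13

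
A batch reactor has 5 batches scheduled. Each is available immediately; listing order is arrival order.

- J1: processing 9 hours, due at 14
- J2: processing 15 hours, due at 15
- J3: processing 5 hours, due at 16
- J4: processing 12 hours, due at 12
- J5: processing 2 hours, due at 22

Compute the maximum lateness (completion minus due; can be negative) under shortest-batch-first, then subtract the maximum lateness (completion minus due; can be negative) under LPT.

3

SPT (increasing processing time): J5 J3 J1 J4 J2.
J5: 0→2, due 22, lateness -20
J3: 2→7, due 16, lateness -9
J1: 7→16, due 14, lateness 2
J4: 16→28, due 12, lateness 16
J2: 28→43, due 15, lateness 28
Maximum = 28.
LPT (decreasing processing time): J2 J4 J1 J3 J5.
J2: 0→15, due 15, lateness 0
J4: 15→27, due 12, lateness 15
J1: 27→36, due 14, lateness 22
J3: 36→41, due 16, lateness 25
J5: 41→43, due 22, lateness 21
Maximum = 25.
Difference = 28 − 25 = 3.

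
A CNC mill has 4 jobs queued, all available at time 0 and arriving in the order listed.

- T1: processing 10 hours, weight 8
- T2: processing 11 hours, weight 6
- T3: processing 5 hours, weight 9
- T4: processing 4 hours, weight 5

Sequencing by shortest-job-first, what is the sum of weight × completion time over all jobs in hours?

SPT (increasing processing time): T4 T3 T1 T2.
T4: finishes 4, weight 5, w·C = 20
T3: finishes 9, weight 9, w·C = 81
T1: finishes 19, weight 8, w·C = 152
T2: finishes 30, weight 6, w·C = 180
Sum = 20+81+152+180 = 433.

433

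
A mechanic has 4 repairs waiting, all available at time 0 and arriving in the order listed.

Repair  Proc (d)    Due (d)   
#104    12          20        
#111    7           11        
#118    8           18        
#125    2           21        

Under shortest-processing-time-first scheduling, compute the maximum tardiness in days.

SPT (increasing processing time): #125 #111 #118 #104.
#125: 0→2, due 21, tardiness 0
#111: 2→9, due 11, tardiness 0
#118: 9→17, due 18, tardiness 0
#104: 17→29, due 20, tardiness 9
Maximum = 9.

9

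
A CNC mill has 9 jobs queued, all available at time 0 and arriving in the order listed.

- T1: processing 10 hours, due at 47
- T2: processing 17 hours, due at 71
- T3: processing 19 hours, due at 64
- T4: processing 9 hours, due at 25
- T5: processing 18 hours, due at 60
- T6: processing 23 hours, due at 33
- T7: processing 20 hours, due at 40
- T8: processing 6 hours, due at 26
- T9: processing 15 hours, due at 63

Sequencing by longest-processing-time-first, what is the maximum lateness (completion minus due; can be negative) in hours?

111

LPT (decreasing processing time): T6 T7 T3 T5 T2 T9 T1 T4 T8.
T6: 0→23, due 33, lateness -10
T7: 23→43, due 40, lateness 3
T3: 43→62, due 64, lateness -2
T5: 62→80, due 60, lateness 20
T2: 80→97, due 71, lateness 26
T9: 97→112, due 63, lateness 49
T1: 112→122, due 47, lateness 75
T4: 122→131, due 25, lateness 106
T8: 131→137, due 26, lateness 111
Maximum = 111.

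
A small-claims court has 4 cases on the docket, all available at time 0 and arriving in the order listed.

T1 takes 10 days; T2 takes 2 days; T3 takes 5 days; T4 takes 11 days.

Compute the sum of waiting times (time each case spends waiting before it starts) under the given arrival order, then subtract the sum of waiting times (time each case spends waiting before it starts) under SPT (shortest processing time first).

FIFO (arrival order): T1 T2 T3 T4.
T1: waits 0, runs 0→10
T2: waits 10, runs 10→12
T3: waits 12, runs 12→17
T4: waits 17, runs 17→28
Sum = 0+10+12+17 = 39.
SPT (increasing processing time): T2 T3 T1 T4.
T2: waits 0, runs 0→2
T3: waits 2, runs 2→7
T1: waits 7, runs 7→17
T4: waits 17, runs 17→28
Sum = 0+2+7+17 = 26.
Difference = 39 − 26 = 13.

13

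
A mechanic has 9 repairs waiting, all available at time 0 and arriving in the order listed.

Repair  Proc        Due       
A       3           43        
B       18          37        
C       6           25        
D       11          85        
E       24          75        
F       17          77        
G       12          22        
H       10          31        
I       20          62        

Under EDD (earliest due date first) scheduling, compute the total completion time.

546

EDD (increasing due date): G C H B A I E F D.
G: 0→12
C: 12→18
H: 18→28
B: 28→46
A: 46→49
I: 49→69
E: 69→93
F: 93→110
D: 110→121
Sum = 12+18+28+46+49+69+93+110+121 = 546.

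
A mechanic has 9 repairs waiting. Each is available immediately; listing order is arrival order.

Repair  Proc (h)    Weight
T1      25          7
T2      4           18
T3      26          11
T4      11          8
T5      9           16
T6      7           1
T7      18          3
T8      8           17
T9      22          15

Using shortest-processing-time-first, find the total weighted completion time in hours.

4680

SPT (increasing processing time): T2 T6 T8 T5 T4 T7 T9 T1 T3.
T2: finishes 4, weight 18, w·C = 72
T6: finishes 11, weight 1, w·C = 11
T8: finishes 19, weight 17, w·C = 323
T5: finishes 28, weight 16, w·C = 448
T4: finishes 39, weight 8, w·C = 312
T7: finishes 57, weight 3, w·C = 171
T9: finishes 79, weight 15, w·C = 1185
T1: finishes 104, weight 7, w·C = 728
T3: finishes 130, weight 11, w·C = 1430
Sum = 72+11+323+448+312+171+1185+728+1430 = 4680.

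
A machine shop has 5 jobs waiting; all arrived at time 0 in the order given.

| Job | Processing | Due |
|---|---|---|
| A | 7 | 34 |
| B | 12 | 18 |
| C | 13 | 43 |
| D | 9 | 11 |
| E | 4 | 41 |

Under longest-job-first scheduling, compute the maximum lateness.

LPT (decreasing processing time): C B D A E.
C: 0→13, due 43, lateness -30
B: 13→25, due 18, lateness 7
D: 25→34, due 11, lateness 23
A: 34→41, due 34, lateness 7
E: 41→45, due 41, lateness 4
Maximum = 23.

23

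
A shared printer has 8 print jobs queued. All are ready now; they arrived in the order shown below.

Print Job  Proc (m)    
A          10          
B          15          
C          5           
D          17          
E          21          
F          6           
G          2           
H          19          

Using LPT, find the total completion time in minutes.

548

LPT (decreasing processing time): E H D B A F C G.
E: 0→21
H: 21→40
D: 40→57
B: 57→72
A: 72→82
F: 82→88
C: 88→93
G: 93→95
Sum = 21+40+57+72+82+88+93+95 = 548.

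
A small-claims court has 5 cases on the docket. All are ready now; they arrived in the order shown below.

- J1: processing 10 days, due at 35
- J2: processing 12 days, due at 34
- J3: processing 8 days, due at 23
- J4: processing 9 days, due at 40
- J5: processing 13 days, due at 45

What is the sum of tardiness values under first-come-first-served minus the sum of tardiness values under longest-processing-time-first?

FIFO (arrival order): J1 J2 J3 J4 J5.
J1: 0→10, due 35, tardiness 0
J2: 10→22, due 34, tardiness 0
J3: 22→30, due 23, tardiness 7
J4: 30→39, due 40, tardiness 0
J5: 39→52, due 45, tardiness 7
Sum = 0+0+7+0+7 = 14.
LPT (decreasing processing time): J5 J2 J1 J4 J3.
J5: 0→13, due 45, tardiness 0
J2: 13→25, due 34, tardiness 0
J1: 25→35, due 35, tardiness 0
J4: 35→44, due 40, tardiness 4
J3: 44→52, due 23, tardiness 29
Sum = 0+0+0+4+29 = 33.
Difference = 14 − 33 = -19.

-19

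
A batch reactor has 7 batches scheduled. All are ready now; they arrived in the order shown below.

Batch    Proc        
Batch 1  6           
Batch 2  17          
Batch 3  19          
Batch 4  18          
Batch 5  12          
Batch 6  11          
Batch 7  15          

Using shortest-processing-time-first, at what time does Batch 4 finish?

79

SPT (increasing processing time): Batch 1 Batch 6 Batch 5 Batch 7 Batch 2 Batch 4 Batch 3.
Batch 1: 0→6
Batch 6: 6→17
Batch 5: 17→29
Batch 7: 29→44
Batch 2: 44→61
Batch 4: 61→79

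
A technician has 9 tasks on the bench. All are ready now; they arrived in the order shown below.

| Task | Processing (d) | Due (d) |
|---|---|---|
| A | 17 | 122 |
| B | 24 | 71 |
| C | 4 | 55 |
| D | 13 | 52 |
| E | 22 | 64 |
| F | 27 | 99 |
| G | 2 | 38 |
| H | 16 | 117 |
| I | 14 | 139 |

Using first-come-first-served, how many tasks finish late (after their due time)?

5

FIFO (arrival order): A B C D E F G H I.
A: 0→17, due 122, tardiness 0
B: 17→41, due 71, tardiness 0
C: 41→45, due 55, tardiness 0
D: 45→58, due 52, tardiness 6
E: 58→80, due 64, tardiness 16
F: 80→107, due 99, tardiness 8
G: 107→109, due 38, tardiness 71
H: 109→125, due 117, tardiness 8
I: 125→139, due 139, tardiness 0
Late tasks: 5.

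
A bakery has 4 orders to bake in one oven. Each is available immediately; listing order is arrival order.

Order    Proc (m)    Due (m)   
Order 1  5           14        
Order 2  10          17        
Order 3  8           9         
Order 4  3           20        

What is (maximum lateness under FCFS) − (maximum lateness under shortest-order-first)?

5

FIFO (arrival order): Order 1 Order 2 Order 3 Order 4.
Order 1: 0→5, due 14, lateness -9
Order 2: 5→15, due 17, lateness -2
Order 3: 15→23, due 9, lateness 14
Order 4: 23→26, due 20, lateness 6
Maximum = 14.
SPT (increasing processing time): Order 4 Order 1 Order 3 Order 2.
Order 4: 0→3, due 20, lateness -17
Order 1: 3→8, due 14, lateness -6
Order 3: 8→16, due 9, lateness 7
Order 2: 16→26, due 17, lateness 9
Maximum = 9.
Difference = 14 − 9 = 5.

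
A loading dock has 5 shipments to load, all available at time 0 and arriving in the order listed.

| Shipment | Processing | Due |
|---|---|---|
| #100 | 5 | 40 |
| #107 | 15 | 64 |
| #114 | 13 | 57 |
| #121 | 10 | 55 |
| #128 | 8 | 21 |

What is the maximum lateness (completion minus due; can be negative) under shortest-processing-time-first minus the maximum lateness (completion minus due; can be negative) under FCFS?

-38

SPT (increasing processing time): #100 #128 #121 #114 #107.
#100: 0→5, due 40, lateness -35
#128: 5→13, due 21, lateness -8
#121: 13→23, due 55, lateness -32
#114: 23→36, due 57, lateness -21
#107: 36→51, due 64, lateness -13
Maximum = -8.
FIFO (arrival order): #100 #107 #114 #121 #128.
#100: 0→5, due 40, lateness -35
#107: 5→20, due 64, lateness -44
#114: 20→33, due 57, lateness -24
#121: 33→43, due 55, lateness -12
#128: 43→51, due 21, lateness 30
Maximum = 30.
Difference = -8 − 30 = -38.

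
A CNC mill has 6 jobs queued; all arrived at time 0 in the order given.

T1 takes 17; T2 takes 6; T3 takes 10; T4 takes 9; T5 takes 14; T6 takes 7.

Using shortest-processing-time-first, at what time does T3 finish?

SPT (increasing processing time): T2 T6 T4 T3 T5 T1.
T2: 0→6
T6: 6→13
T4: 13→22
T3: 22→32

32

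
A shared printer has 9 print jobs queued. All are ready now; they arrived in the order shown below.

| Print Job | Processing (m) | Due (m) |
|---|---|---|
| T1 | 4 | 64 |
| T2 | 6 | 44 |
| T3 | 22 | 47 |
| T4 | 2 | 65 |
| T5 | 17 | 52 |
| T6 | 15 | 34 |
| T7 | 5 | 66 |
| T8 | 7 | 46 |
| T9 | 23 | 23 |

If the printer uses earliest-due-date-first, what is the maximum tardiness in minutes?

EDD (increasing due date): T9 T6 T2 T8 T3 T5 T1 T4 T7.
T9: 0→23, due 23, tardiness 0
T6: 23→38, due 34, tardiness 4
T2: 38→44, due 44, tardiness 0
T8: 44→51, due 46, tardiness 5
T3: 51→73, due 47, tardiness 26
T5: 73→90, due 52, tardiness 38
T1: 90→94, due 64, tardiness 30
T4: 94→96, due 65, tardiness 31
T7: 96→101, due 66, tardiness 35
Maximum = 38.

38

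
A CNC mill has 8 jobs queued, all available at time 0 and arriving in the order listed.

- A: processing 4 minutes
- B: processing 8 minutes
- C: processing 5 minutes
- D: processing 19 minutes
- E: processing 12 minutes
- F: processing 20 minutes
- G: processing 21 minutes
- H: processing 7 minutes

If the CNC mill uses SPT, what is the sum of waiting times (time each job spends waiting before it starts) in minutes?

219

SPT (increasing processing time): A C H B E D F G.
A: waits 0, runs 0→4
C: waits 4, runs 4→9
H: waits 9, runs 9→16
B: waits 16, runs 16→24
E: waits 24, runs 24→36
D: waits 36, runs 36→55
F: waits 55, runs 55→75
G: waits 75, runs 75→96
Sum = 0+4+9+16+24+36+55+75 = 219.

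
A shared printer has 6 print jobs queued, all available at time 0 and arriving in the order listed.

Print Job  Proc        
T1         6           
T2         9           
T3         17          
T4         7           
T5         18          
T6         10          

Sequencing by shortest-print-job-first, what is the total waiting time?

122

SPT (increasing processing time): T1 T4 T2 T6 T3 T5.
T1: waits 0, runs 0→6
T4: waits 6, runs 6→13
T2: waits 13, runs 13→22
T6: waits 22, runs 22→32
T3: waits 32, runs 32→49
T5: waits 49, runs 49→67
Sum = 0+6+13+22+32+49 = 122.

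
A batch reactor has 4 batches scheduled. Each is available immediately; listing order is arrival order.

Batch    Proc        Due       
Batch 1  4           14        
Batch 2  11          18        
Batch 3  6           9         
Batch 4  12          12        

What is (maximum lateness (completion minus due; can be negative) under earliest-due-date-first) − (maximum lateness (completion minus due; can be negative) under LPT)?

-5

EDD (increasing due date): Batch 3 Batch 4 Batch 1 Batch 2.
Batch 3: 0→6, due 9, lateness -3
Batch 4: 6→18, due 12, lateness 6
Batch 1: 18→22, due 14, lateness 8
Batch 2: 22→33, due 18, lateness 15
Maximum = 15.
LPT (decreasing processing time): Batch 4 Batch 2 Batch 3 Batch 1.
Batch 4: 0→12, due 12, lateness 0
Batch 2: 12→23, due 18, lateness 5
Batch 3: 23→29, due 9, lateness 20
Batch 1: 29→33, due 14, lateness 19
Maximum = 20.
Difference = 15 − 20 = -5.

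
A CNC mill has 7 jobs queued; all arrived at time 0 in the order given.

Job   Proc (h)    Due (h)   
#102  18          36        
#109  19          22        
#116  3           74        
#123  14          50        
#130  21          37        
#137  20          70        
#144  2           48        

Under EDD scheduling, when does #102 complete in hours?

EDD (increasing due date): #109 #102 #130 #144 #123 #137 #116.
#109: 0→19
#102: 19→37

37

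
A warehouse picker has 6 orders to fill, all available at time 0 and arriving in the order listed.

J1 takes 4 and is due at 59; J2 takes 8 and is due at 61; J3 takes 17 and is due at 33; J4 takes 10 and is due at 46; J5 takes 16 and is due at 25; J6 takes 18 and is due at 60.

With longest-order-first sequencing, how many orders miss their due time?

LPT (decreasing processing time): J6 J3 J5 J4 J2 J1.
J6: 0→18, due 60, tardiness 0
J3: 18→35, due 33, tardiness 2
J5: 35→51, due 25, tardiness 26
J4: 51→61, due 46, tardiness 15
J2: 61→69, due 61, tardiness 8
J1: 69→73, due 59, tardiness 14
Late orders: 5.

5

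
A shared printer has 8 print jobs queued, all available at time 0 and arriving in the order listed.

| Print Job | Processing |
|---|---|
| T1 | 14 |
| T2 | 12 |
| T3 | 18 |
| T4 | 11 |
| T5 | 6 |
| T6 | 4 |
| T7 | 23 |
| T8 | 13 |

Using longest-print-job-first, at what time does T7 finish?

LPT (decreasing processing time): T7 T3 T1 T8 T2 T4 T5 T6.
T7: 0→23

23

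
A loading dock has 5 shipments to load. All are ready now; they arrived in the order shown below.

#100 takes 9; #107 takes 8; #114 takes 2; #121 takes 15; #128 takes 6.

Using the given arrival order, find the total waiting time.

FIFO (arrival order): #100 #107 #114 #121 #128.
#100: waits 0, runs 0→9
#107: waits 9, runs 9→17
#114: waits 17, runs 17→19
#121: waits 19, runs 19→34
#128: waits 34, runs 34→40
Sum = 0+9+17+19+34 = 79.

79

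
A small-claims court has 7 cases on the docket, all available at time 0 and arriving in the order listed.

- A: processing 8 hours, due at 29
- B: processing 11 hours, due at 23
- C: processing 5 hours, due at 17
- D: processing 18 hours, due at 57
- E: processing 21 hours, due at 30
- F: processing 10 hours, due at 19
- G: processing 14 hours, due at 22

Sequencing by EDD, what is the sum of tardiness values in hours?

112

EDD (increasing due date): C F G B A E D.
C: 0→5, due 17, tardiness 0
F: 5→15, due 19, tardiness 0
G: 15→29, due 22, tardiness 7
B: 29→40, due 23, tardiness 17
A: 40→48, due 29, tardiness 19
E: 48→69, due 30, tardiness 39
D: 69→87, due 57, tardiness 30
Sum = 0+0+7+17+19+39+30 = 112.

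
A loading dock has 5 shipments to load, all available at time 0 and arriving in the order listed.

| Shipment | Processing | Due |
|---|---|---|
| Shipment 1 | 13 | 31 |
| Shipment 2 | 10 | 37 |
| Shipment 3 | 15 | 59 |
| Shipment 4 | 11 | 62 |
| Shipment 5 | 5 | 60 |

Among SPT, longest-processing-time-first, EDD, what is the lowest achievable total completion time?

139

SPT (increasing processing time): Shipment 5 Shipment 2 Shipment 4 Shipment 1 Shipment 3.
Shipment 5: 0→5
Shipment 2: 5→15
Shipment 4: 15→26
Shipment 1: 26→39
Shipment 3: 39→54
Sum = 5+15+26+39+54 = 139.
LPT (decreasing processing time): Shipment 3 Shipment 1 Shipment 4 Shipment 2 Shipment 5.
Shipment 3: 0→15
Shipment 1: 15→28
Shipment 4: 28→39
Shipment 2: 39→49
Shipment 5: 49→54
Sum = 15+28+39+49+54 = 185.
EDD (increasing due date): Shipment 1 Shipment 2 Shipment 3 Shipment 5 Shipment 4.
Shipment 1: 0→13
Shipment 2: 13→23
Shipment 3: 23→38
Shipment 5: 38→43
Shipment 4: 43→54
Sum = 13+23+38+43+54 = 171.
SPT 139, LPT 185, EDD 171 → minimum 139.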